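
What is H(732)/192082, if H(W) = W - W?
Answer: 0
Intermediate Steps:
H(W) = 0
H(732)/192082 = 0/192082 = 0*(1/192082) = 0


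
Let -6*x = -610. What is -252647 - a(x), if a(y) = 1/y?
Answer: -77057338/305 ≈ -2.5265e+5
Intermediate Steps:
x = 305/3 (x = -1/6*(-610) = 305/3 ≈ 101.67)
-252647 - a(x) = -252647 - 1/305/3 = -252647 - 1*3/305 = -252647 - 3/305 = -77057338/305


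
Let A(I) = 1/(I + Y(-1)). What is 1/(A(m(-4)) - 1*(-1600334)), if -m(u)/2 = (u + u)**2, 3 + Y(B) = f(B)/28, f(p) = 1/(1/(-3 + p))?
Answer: 918/1469106605 ≈ 6.2487e-7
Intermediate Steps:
f(p) = -3 + p
Y(B) = -87/28 + B/28 (Y(B) = -3 + (-3 + B)/28 = -3 + (-3 + B)*(1/28) = -3 + (-3/28 + B/28) = -87/28 + B/28)
m(u) = -8*u**2 (m(u) = -2*(u + u)**2 = -2*4*u**2 = -8*u**2)
A(I) = 1/(-22/7 + I) (A(I) = 1/(I + (-87/28 + (1/28)*(-1))) = 1/(I + (-87/28 - 1/28)) = 1/(I - 22/7) = 1/(-22/7 + I))
1/(A(m(-4)) - 1*(-1600334)) = 1/(7/(-22 + 7*(-8*(-4)**2)) - 1*(-1600334)) = 1/(7/(-22 + 7*(-8*16)) + 1600334) = 1/(7/(-22 + 7*(-128)) + 1600334) = 1/(7/(-22 - 896) + 1600334) = 1/(7/(-918) + 1600334) = 1/(7*(-1/918) + 1600334) = 1/(-7/918 + 1600334) = 1/(1469106605/918) = 918/1469106605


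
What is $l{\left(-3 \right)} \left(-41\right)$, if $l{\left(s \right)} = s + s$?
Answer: $246$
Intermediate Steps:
$l{\left(s \right)} = 2 s$
$l{\left(-3 \right)} \left(-41\right) = 2 \left(-3\right) \left(-41\right) = \left(-6\right) \left(-41\right) = 246$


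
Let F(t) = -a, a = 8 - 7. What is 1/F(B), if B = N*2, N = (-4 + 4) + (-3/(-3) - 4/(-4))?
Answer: -1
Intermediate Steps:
N = 2 (N = 0 + (-3*(-1/3) - 4*(-1/4)) = 0 + (1 + 1) = 0 + 2 = 2)
a = 1
B = 4 (B = 2*2 = 4)
F(t) = -1 (F(t) = -1*1 = -1)
1/F(B) = 1/(-1) = -1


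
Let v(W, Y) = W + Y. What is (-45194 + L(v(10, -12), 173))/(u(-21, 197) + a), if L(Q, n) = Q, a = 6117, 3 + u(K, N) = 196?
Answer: -22598/3155 ≈ -7.1626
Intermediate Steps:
u(K, N) = 193 (u(K, N) = -3 + 196 = 193)
(-45194 + L(v(10, -12), 173))/(u(-21, 197) + a) = (-45194 + (10 - 12))/(193 + 6117) = (-45194 - 2)/6310 = -45196*1/6310 = -22598/3155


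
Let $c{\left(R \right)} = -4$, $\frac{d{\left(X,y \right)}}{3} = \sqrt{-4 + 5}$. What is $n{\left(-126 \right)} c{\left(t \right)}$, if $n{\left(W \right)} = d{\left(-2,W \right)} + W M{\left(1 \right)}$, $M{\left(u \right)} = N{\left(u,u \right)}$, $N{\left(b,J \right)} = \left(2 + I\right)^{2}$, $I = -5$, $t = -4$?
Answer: $4524$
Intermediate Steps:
$d{\left(X,y \right)} = 3$ ($d{\left(X,y \right)} = 3 \sqrt{-4 + 5} = 3 \sqrt{1} = 3 \cdot 1 = 3$)
$N{\left(b,J \right)} = 9$ ($N{\left(b,J \right)} = \left(2 - 5\right)^{2} = \left(-3\right)^{2} = 9$)
$M{\left(u \right)} = 9$
$n{\left(W \right)} = 3 + 9 W$ ($n{\left(W \right)} = 3 + W 9 = 3 + 9 W$)
$n{\left(-126 \right)} c{\left(t \right)} = \left(3 + 9 \left(-126\right)\right) \left(-4\right) = \left(3 - 1134\right) \left(-4\right) = \left(-1131\right) \left(-4\right) = 4524$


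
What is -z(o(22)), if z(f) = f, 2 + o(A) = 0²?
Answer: 2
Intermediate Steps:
o(A) = -2 (o(A) = -2 + 0² = -2 + 0 = -2)
-z(o(22)) = -1*(-2) = 2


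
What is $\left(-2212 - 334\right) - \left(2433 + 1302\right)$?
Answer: $-6281$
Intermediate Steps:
$\left(-2212 - 334\right) - \left(2433 + 1302\right) = \left(-2212 - 334\right) - 3735 = -2546 - 3735 = -6281$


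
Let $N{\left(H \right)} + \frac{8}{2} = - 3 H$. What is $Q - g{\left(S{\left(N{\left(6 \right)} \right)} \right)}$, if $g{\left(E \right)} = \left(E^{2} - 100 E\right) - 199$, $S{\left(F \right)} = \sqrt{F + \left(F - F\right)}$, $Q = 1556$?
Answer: $1777 + 100 i \sqrt{22} \approx 1777.0 + 469.04 i$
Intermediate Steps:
$N{\left(H \right)} = -4 - 3 H$
$S{\left(F \right)} = \sqrt{F}$ ($S{\left(F \right)} = \sqrt{F + 0} = \sqrt{F}$)
$g{\left(E \right)} = -199 + E^{2} - 100 E$
$Q - g{\left(S{\left(N{\left(6 \right)} \right)} \right)} = 1556 - \left(-199 + \left(\sqrt{-4 - 18}\right)^{2} - 100 \sqrt{-4 - 18}\right) = 1556 - \left(-199 + \left(\sqrt{-22}\right)^{2} - 100 \sqrt{-22}\right) = 1556 - \left(-199 + \left(i \sqrt{22}\right)^{2} - 100 i \sqrt{22}\right) = 1556 - \left(-199 - 22 - 100 i \sqrt{22}\right) = 1556 - \left(-221 - 100 i \sqrt{22}\right) = 1556 + \left(221 + 100 i \sqrt{22}\right) = 1777 + 100 i \sqrt{22}$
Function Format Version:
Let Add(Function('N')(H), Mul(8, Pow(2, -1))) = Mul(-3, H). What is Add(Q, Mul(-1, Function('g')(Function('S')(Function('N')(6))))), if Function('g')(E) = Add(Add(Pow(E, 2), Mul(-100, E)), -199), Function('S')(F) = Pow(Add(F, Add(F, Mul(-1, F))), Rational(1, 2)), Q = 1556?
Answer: Add(1777, Mul(100, I, Pow(22, Rational(1, 2)))) ≈ Add(1777.0, Mul(469.04, I))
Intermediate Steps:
Function('N')(H) = Add(-4, Mul(-3, H))
Function('S')(F) = Pow(F, Rational(1, 2)) (Function('S')(F) = Pow(Add(F, 0), Rational(1, 2)) = Pow(F, Rational(1, 2)))
Function('g')(E) = Add(-199, Pow(E, 2), Mul(-100, E))
Add(Q, Mul(-1, Function('g')(Function('S')(Function('N')(6))))) = Add(1556, Mul(-1, Add(-199, Pow(Pow(Add(-4, Mul(-3, 6)), Rational(1, 2)), 2), Mul(-100, Pow(Add(-4, Mul(-3, 6)), Rational(1, 2)))))) = Add(1556, Mul(-1, Add(-199, Pow(Pow(Add(-4, -18), Rational(1, 2)), 2), Mul(-100, Pow(Add(-4, -18), Rational(1, 2)))))) = Add(1556, Mul(-1, Add(-199, Pow(Pow(-22, Rational(1, 2)), 2), Mul(-100, Pow(-22, Rational(1, 2)))))) = Add(1556, Mul(-1, Add(-199, Pow(Mul(I, Pow(22, Rational(1, 2))), 2), Mul(-100, Mul(I, Pow(22, Rational(1, 2))))))) = Add(1556, Mul(-1, Add(-199, -22, Mul(-100, I, Pow(22, Rational(1, 2)))))) = Add(1556, Mul(-1, Add(-221, Mul(-100, I, Pow(22, Rational(1, 2)))))) = Add(1556, Add(221, Mul(100, I, Pow(22, Rational(1, 2))))) = Add(1777, Mul(100, I, Pow(22, Rational(1, 2))))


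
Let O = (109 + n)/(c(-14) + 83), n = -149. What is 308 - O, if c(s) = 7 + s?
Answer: 5862/19 ≈ 308.53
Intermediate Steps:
O = -10/19 (O = (109 - 149)/((7 - 14) + 83) = -40/(-7 + 83) = -40/76 = -40*1/76 = -10/19 ≈ -0.52632)
308 - O = 308 - 1*(-10/19) = 308 + 10/19 = 5862/19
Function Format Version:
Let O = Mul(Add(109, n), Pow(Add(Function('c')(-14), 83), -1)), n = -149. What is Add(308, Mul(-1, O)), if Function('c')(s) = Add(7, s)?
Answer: Rational(5862, 19) ≈ 308.53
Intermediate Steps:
O = Rational(-10, 19) (O = Mul(Add(109, -149), Pow(Add(Add(7, -14), 83), -1)) = Mul(-40, Pow(Add(-7, 83), -1)) = Mul(-40, Pow(76, -1)) = Mul(-40, Rational(1, 76)) = Rational(-10, 19) ≈ -0.52632)
Add(308, Mul(-1, O)) = Add(308, Mul(-1, Rational(-10, 19))) = Add(308, Rational(10, 19)) = Rational(5862, 19)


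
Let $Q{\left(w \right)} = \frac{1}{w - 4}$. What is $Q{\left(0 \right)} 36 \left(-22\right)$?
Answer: $198$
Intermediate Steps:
$Q{\left(w \right)} = \frac{1}{-4 + w}$
$Q{\left(0 \right)} 36 \left(-22\right) = \frac{1}{-4 + 0} \cdot 36 \left(-22\right) = \frac{1}{-4} \cdot 36 \left(-22\right) = \left(- \frac{1}{4}\right) 36 \left(-22\right) = \left(-9\right) \left(-22\right) = 198$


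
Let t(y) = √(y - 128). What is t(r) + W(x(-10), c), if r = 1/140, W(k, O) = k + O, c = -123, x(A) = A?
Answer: -133 + 3*I*√69685/70 ≈ -133.0 + 11.313*I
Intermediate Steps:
W(k, O) = O + k
r = 1/140 ≈ 0.0071429
t(y) = √(-128 + y)
t(r) + W(x(-10), c) = √(-128 + 1/140) + (-123 - 10) = √(-17919/140) - 133 = 3*I*√69685/70 - 133 = -133 + 3*I*√69685/70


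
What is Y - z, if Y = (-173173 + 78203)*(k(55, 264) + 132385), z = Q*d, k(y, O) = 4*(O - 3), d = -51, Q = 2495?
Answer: -12671624885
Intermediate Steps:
k(y, O) = -12 + 4*O (k(y, O) = 4*(-3 + O) = -12 + 4*O)
z = -127245 (z = 2495*(-51) = -127245)
Y = -12671752130 (Y = (-173173 + 78203)*((-12 + 4*264) + 132385) = -94970*((-12 + 1056) + 132385) = -94970*(1044 + 132385) = -94970*133429 = -12671752130)
Y - z = -12671752130 - 1*(-127245) = -12671752130 + 127245 = -12671624885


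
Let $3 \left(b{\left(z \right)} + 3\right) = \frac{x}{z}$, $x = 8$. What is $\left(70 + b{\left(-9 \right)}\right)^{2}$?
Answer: $\frac{3243601}{729} \approx 4449.4$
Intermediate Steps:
$b{\left(z \right)} = -3 + \frac{8}{3 z}$ ($b{\left(z \right)} = -3 + \frac{8 \frac{1}{z}}{3} = -3 + \frac{8}{3 z}$)
$\left(70 + b{\left(-9 \right)}\right)^{2} = \left(70 - \left(3 - \frac{8}{3 \left(-9\right)}\right)\right)^{2} = \left(70 + \left(-3 + \frac{8}{3} \left(- \frac{1}{9}\right)\right)\right)^{2} = \left(70 - \frac{89}{27}\right)^{2} = \left(\frac{1801}{27}\right)^{2} = \frac{3243601}{729}$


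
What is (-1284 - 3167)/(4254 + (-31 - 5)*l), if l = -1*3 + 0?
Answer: -4451/4362 ≈ -1.0204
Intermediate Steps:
l = -3 (l = -3 + 0 = -3)
(-1284 - 3167)/(4254 + (-31 - 5)*l) = (-1284 - 3167)/(4254 + (-31 - 5)*(-3)) = -4451/(4254 - 36*(-3)) = -4451/(4254 + 108) = -4451/4362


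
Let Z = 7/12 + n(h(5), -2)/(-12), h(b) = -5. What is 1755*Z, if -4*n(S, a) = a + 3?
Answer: 16965/16 ≈ 1060.3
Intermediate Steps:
n(S, a) = -¾ - a/4 (n(S, a) = -(a + 3)/4 = -(3 + a)/4 = -¾ - a/4)
Z = 29/48 (Z = 7/12 + (-¾ - ¼*(-2))/(-12) = 7*(1/12) + (-¾ + ½)*(-1/12) = 7/12 - ¼*(-1/12) = 7/12 + 1/48 = 29/48 ≈ 0.60417)
1755*Z = 1755*(29/48) = 16965/16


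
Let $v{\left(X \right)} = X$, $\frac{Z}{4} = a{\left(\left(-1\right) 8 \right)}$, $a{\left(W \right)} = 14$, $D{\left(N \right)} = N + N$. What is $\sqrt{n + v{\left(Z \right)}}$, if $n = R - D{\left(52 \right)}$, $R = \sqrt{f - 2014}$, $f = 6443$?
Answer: $\sqrt{-48 + \sqrt{4429}} \approx 4.3071$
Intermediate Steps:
$R = \sqrt{4429}$ ($R = \sqrt{6443 - 2014} = \sqrt{4429} \approx 66.551$)
$D{\left(N \right)} = 2 N$
$n = -104 + \sqrt{4429}$ ($n = \sqrt{4429} - 2 \cdot 52 = \sqrt{4429} - 104 = -104 + \sqrt{4429} \approx -37.449$)
$Z = 56$ ($Z = 4 \cdot 14 = 56$)
$\sqrt{n + v{\left(Z \right)}} = \sqrt{\left(-104 + \sqrt{4429}\right) + 56} = \sqrt{-48 + \sqrt{4429}}$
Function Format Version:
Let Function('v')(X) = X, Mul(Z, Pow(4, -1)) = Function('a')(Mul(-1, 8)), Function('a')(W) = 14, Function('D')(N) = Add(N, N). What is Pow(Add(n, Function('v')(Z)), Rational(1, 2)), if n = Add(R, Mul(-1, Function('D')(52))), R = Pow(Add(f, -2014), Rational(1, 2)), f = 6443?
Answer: Pow(Add(-48, Pow(4429, Rational(1, 2))), Rational(1, 2)) ≈ 4.3071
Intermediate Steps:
R = Pow(4429, Rational(1, 2)) (R = Pow(Add(6443, -2014), Rational(1, 2)) = Pow(4429, Rational(1, 2)) ≈ 66.551)
Function('D')(N) = Mul(2, N)
n = Add(-104, Pow(4429, Rational(1, 2))) (n = Add(Pow(4429, Rational(1, 2)), Mul(-1, Mul(2, 52))) = Add(Pow(4429, Rational(1, 2)), Mul(-1, 104)) = Add(Pow(4429, Rational(1, 2)), -104) = Add(-104, Pow(4429, Rational(1, 2))) ≈ -37.449)
Z = 56 (Z = Mul(4, 14) = 56)
Pow(Add(n, Function('v')(Z)), Rational(1, 2)) = Pow(Add(Add(-104, Pow(4429, Rational(1, 2))), 56), Rational(1, 2)) = Pow(Add(-48, Pow(4429, Rational(1, 2))), Rational(1, 2))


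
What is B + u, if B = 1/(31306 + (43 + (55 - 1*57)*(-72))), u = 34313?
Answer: 1080619310/31493 ≈ 34313.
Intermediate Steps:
B = 1/31493 (B = 1/(31306 + (43 + (55 - 57)*(-72))) = 1/(31306 + (43 - 2*(-72))) = 1/(31306 + (43 + 144)) = 1/(31306 + 187) = 1/31493 ≈ 3.1753e-5)
B + u = 1/31493 + 34313 = 1080619310/31493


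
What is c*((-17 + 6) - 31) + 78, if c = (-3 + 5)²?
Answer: -90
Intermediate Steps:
c = 4 (c = 2² = 4)
c*((-17 + 6) - 31) + 78 = 4*((-17 + 6) - 31) + 78 = 4*(-11 - 31) + 78 = 4*(-42) + 78 = -168 + 78 = -90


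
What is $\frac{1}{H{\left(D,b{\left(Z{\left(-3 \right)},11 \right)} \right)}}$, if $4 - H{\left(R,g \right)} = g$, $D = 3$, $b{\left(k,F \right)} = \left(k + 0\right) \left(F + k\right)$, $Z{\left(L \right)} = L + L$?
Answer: $\frac{1}{34} \approx 0.029412$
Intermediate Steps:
$Z{\left(L \right)} = 2 L$
$b{\left(k,F \right)} = k \left(F + k\right)$
$H{\left(R,g \right)} = 4 - g$
$\frac{1}{H{\left(D,b{\left(Z{\left(-3 \right)},11 \right)} \right)}} = \frac{1}{4 - 2 \left(-3\right) \left(11 + 2 \left(-3\right)\right)} = \frac{1}{4 - - 6 \left(11 - 6\right)} = \frac{1}{4 - \left(-6\right) 5} = \frac{1}{4 - -30} = \frac{1}{4 + 30} = \frac{1}{34}$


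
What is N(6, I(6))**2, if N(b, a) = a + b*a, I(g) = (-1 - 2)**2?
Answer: 3969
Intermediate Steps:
I(g) = 9 (I(g) = (-3)**2 = 9)
N(b, a) = a + a*b
N(6, I(6))**2 = (9*(1 + 6))**2 = (9*7)**2 = 63**2 = 3969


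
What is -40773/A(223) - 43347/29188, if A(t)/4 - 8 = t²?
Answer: -204455860/120976963 ≈ -1.6900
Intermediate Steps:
A(t) = 32 + 4*t²
-40773/A(223) - 43347/29188 = -40773/(32 + 4*223²) - 43347/29188 = -40773/(32 + 4*49729) - 43347*1/29188 = -40773/(32 + 198916) - 43347/29188 = -40773/198948 - 43347/29188 = -40773*1/198948 - 43347/29188 = -13591/66316 - 43347/29188 = -204455860/120976963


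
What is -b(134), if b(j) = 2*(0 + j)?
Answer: -268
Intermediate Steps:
b(j) = 2*j
-b(134) = -2*134 = -1*268 = -268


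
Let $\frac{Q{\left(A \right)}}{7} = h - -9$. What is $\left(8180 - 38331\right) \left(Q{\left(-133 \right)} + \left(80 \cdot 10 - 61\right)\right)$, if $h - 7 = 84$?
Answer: $-43387289$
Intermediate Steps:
$h = 91$ ($h = 7 + 84 = 91$)
$Q{\left(A \right)} = 700$ ($Q{\left(A \right)} = 7 \left(91 - -9\right) = 7 \left(91 + 9\right) = 7 \cdot 100 = 700$)
$\left(8180 - 38331\right) \left(Q{\left(-133 \right)} + \left(80 \cdot 10 - 61\right)\right) = \left(8180 - 38331\right) \left(700 + \left(80 \cdot 10 - 61\right)\right) = - 30151 \left(700 + \left(800 - 61\right)\right) = - 30151 \left(700 + 739\right) = \left(-30151\right) 1439 = -43387289$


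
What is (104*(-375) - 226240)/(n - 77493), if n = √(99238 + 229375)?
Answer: 5138560830/1501209109 + 66310*√328613/1501209109 ≈ 3.4483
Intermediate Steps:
n = √328613 ≈ 573.25
(104*(-375) - 226240)/(n - 77493) = (104*(-375) - 226240)/(√328613 - 77493) = (-39000 - 226240)/(-77493 + √328613) = -265240/(-77493 + √328613)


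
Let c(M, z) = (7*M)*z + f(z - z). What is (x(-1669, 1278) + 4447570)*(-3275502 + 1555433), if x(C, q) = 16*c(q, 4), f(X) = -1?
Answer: -8634914946762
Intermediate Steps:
c(M, z) = -1 + 7*M*z (c(M, z) = (7*M)*z - 1 = 7*M*z - 1 = -1 + 7*M*z)
x(C, q) = -16 + 448*q (x(C, q) = 16*(-1 + 7*q*4) = 16*(-1 + 28*q) = -16 + 448*q)
(x(-1669, 1278) + 4447570)*(-3275502 + 1555433) = ((-16 + 448*1278) + 4447570)*(-3275502 + 1555433) = ((-16 + 572544) + 4447570)*(-1720069) = (572528 + 4447570)*(-1720069) = 5020098*(-1720069) = -8634914946762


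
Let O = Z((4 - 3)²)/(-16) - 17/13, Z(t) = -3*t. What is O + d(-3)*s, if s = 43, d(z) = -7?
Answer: -62841/208 ≈ -302.12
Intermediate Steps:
O = -233/208 (O = -3*(4 - 3)²/(-16) - 17/13 = -3*1²*(-1/16) - 17*1/13 = -3*1*(-1/16) - 17/13 = -3*(-1/16) - 17/13 = 3/16 - 17/13 = -233/208 ≈ -1.1202)
O + d(-3)*s = -233/208 - 7*43 = -233/208 - 301 = -62841/208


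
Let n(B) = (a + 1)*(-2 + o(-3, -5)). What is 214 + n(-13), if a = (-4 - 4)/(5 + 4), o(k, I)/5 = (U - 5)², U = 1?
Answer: 668/3 ≈ 222.67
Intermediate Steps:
o(k, I) = 80 (o(k, I) = 5*(1 - 5)² = 5*(-4)² = 5*16 = 80)
a = -8/9 ≈ -0.88889
n(B) = 26/3 (n(B) = (-8/9 + 1)*(-2 + 80) = (⅑)*78 = 26/3)
214 + n(-13) = 214 + 26/3 = 668/3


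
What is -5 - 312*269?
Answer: -83933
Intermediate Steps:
-5 - 312*269 = -5 - 83928 = -83933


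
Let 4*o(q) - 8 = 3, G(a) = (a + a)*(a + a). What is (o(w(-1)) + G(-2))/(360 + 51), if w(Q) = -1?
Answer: 25/548 ≈ 0.045620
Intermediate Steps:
G(a) = 4*a² (G(a) = (2*a)*(2*a) = 4*a²)
o(q) = 11/4 (o(q) = 2 + (¼)*3 = 2 + ¾ = 11/4)
(o(w(-1)) + G(-2))/(360 + 51) = (11/4 + 4*(-2)²)/(360 + 51) = (11/4 + 4*4)/411 = (11/4 + 16)*(1/411) = (75/4)*(1/411) = 25/548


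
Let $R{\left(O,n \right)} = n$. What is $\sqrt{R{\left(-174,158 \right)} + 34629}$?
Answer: $\sqrt{34787} \approx 186.51$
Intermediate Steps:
$\sqrt{R{\left(-174,158 \right)} + 34629} = \sqrt{158 + 34629} = \sqrt{34787}$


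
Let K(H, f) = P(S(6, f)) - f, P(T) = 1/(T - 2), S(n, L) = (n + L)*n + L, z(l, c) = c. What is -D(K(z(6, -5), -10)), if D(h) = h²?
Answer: -128881/1296 ≈ -99.445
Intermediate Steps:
S(n, L) = L + n*(L + n) (S(n, L) = (L + n)*n + L = n*(L + n) + L = L + n*(L + n))
P(T) = 1/(-2 + T)
K(H, f) = 1/(34 + 7*f) - f (K(H, f) = 1/(-2 + (f + 6² + f*6)) - f = 1/(-2 + (f + 36 + 6*f)) - f = 1/(-2 + (36 + 7*f)) - f = 1/(34 + 7*f) - f)
-D(K(z(6, -5), -10)) = -((1 - 1*(-10)*(34 + 7*(-10)))/(34 + 7*(-10)))² = -((1 - 1*(-10)*(34 - 70))/(34 - 70))² = -((1 - 1*(-10)*(-36))/(-36))² = -(-(1 - 360)/36)² = -(-1/36*(-359))² = -(359/36)² = -1*128881/1296 = -128881/1296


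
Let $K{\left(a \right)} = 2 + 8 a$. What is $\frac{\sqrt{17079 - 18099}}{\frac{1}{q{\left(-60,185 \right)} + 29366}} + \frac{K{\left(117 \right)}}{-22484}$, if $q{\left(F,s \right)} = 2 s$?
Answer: $- \frac{67}{1606} + 59472 i \sqrt{255} \approx -0.041719 + 9.4969 \cdot 10^{5} i$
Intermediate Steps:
$\frac{\sqrt{17079 - 18099}}{\frac{1}{q{\left(-60,185 \right)} + 29366}} + \frac{K{\left(117 \right)}}{-22484} = \frac{\sqrt{17079 - 18099}}{\frac{1}{2 \cdot 185 + 29366}} + \frac{2 + 8 \cdot 117}{-22484} = \frac{\sqrt{-1020}}{\frac{1}{370 + 29366}} + \left(2 + 936\right) \left(- \frac{1}{22484}\right) = \frac{2 i \sqrt{255}}{\frac{1}{29736}} + 938 \left(- \frac{1}{22484}\right) = 2 i \sqrt{255} \frac{1}{\frac{1}{29736}} - \frac{67}{1606} = 2 i \sqrt{255} \cdot 29736 - \frac{67}{1606} = 59472 i \sqrt{255} - \frac{67}{1606} = - \frac{67}{1606} + 59472 i \sqrt{255}$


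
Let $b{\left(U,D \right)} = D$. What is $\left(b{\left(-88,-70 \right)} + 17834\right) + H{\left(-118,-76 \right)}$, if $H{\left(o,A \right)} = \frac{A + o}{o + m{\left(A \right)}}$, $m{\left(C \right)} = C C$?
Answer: $\frac{50254259}{2829} \approx 17764.0$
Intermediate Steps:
$m{\left(C \right)} = C^{2}$
$H{\left(o,A \right)} = \frac{A + o}{o + A^{2}}$
$\left(b{\left(-88,-70 \right)} + 17834\right) + H{\left(-118,-76 \right)} = \left(-70 + 17834\right) + \frac{-76 - 118}{-118 + \left(-76\right)^{2}} = 17764 + \frac{1}{-118 + 5776} \left(-194\right) = 17764 + \frac{1}{5658} \left(-194\right) = 17764 - \frac{97}{2829} = \frac{50254259}{2829}$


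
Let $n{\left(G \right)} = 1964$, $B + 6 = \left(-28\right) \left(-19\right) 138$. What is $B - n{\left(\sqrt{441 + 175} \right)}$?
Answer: $71446$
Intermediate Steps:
$B = 73410$ ($B = -6 + \left(-28\right) \left(-19\right) 138 = -6 + 532 \cdot 138 = -6 + 73416 = 73410$)
$B - n{\left(\sqrt{441 + 175} \right)} = 73410 - 1964 = 71446$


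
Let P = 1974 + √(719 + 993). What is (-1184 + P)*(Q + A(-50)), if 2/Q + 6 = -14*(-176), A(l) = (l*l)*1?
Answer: 2427275790/1229 + 12290004*√107/1229 ≈ 2.0784e+6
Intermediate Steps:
A(l) = l² (A(l) = l²*1 = l²)
Q = 1/1229 (Q = 2/(-6 - 14*(-176)) = 2/(-6 + 2464) = 2/2458 = 2*(1/2458) = 1/1229 ≈ 0.00081367)
P = 1974 + 4*√107 (P = 1974 + √1712 = 1974 + 4*√107 ≈ 2015.4)
(-1184 + P)*(Q + A(-50)) = (-1184 + (1974 + 4*√107))*(1/1229 + (-50)²) = (790 + 4*√107)*(1/1229 + 2500) = (790 + 4*√107)*(3072501/1229) = 2427275790/1229 + 12290004*√107/1229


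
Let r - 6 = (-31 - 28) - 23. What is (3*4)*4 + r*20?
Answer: -1472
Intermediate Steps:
r = -76 (r = 6 + ((-31 - 28) - 23) = 6 + (-59 - 23) = 6 - 82 = -76)
(3*4)*4 + r*20 = (3*4)*4 - 76*20 = 12*4 - 1520 = 48 - 1520 = -1472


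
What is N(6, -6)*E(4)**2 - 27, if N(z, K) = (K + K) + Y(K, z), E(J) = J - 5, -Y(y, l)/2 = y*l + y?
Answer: 45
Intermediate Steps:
Y(y, l) = -2*y - 2*l*y (Y(y, l) = -2*(y*l + y) = -2*(l*y + y) = -2*(y + l*y) = -2*y - 2*l*y)
E(J) = -5 + J
N(z, K) = 2*K - 2*K*(1 + z) (N(z, K) = (K + K) - 2*K*(1 + z) = 2*K - 2*K*(1 + z))
N(6, -6)*E(4)**2 - 27 = (-2*(-6)*6)*(-5 + 4)**2 - 27 = 72*(-1)**2 - 27 = 72*1 - 27 = 72 - 27 = 45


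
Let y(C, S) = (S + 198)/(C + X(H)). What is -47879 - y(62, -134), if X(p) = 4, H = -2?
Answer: -1580039/33 ≈ -47880.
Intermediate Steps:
y(C, S) = (198 + S)/(4 + C) (y(C, S) = (S + 198)/(C + 4) = (198 + S)/(4 + C))
-47879 - y(62, -134) = -47879 - (198 - 134)/(4 + 62) = -47879 - 64/66 = -47879 - 1*32/33 = -47879 - 32/33 = -1580039/33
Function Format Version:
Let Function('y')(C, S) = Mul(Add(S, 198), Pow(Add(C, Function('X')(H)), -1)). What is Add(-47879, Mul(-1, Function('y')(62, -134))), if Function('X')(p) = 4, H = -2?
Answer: Rational(-1580039, 33) ≈ -47880.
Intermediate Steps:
Function('y')(C, S) = Mul(Pow(Add(4, C), -1), Add(198, S)) (Function('y')(C, S) = Mul(Add(S, 198), Pow(Add(C, 4), -1)) = Mul(Add(198, S), Pow(Add(4, C), -1)) = Mul(Pow(Add(4, C), -1), Add(198, S)))
Add(-47879, Mul(-1, Function('y')(62, -134))) = Add(-47879, Mul(-1, Mul(Pow(Add(4, 62), -1), Add(198, -134)))) = Add(-47879, Mul(-1, Mul(Pow(66, -1), 64))) = Add(-47879, Mul(-1, Mul(Rational(1, 66), 64))) = Add(-47879, Mul(-1, Rational(32, 33))) = Add(-47879, Rational(-32, 33)) = Rational(-1580039, 33)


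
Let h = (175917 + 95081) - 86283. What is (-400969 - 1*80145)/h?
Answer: -481114/184715 ≈ -2.6046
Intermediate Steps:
h = 184715 (h = 270998 - 86283 = 184715)
(-400969 - 1*80145)/h = (-400969 - 1*80145)/184715 = (-400969 - 80145)*(1/184715) = -481114*1/184715 = -481114/184715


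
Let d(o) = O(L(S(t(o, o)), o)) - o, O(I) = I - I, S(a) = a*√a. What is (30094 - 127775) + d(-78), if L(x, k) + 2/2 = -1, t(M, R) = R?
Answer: -97603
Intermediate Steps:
S(a) = a^(3/2)
L(x, k) = -2 (L(x, k) = -1 - 1 = -2)
O(I) = 0
d(o) = -o (d(o) = 0 - o = -o)
(30094 - 127775) + d(-78) = (30094 - 127775) - 1*(-78) = -97681 + 78 = -97603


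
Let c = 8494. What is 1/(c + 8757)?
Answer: 1/17251 ≈ 5.7968e-5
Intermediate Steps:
1/(c + 8757) = 1/(8494 + 8757) = 1/17251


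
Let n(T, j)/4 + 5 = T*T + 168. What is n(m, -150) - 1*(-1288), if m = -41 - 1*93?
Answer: 73764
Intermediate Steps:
m = -134 (m = -41 - 93 = -134)
n(T, j) = 652 + 4*T**2 (n(T, j) = -20 + 4*(T*T + 168) = -20 + 4*(T**2 + 168) = -20 + 4*(168 + T**2) = -20 + (672 + 4*T**2) = 652 + 4*T**2)
n(m, -150) - 1*(-1288) = (652 + 4*(-134)**2) - 1*(-1288) = (652 + 4*17956) + 1288 = (652 + 71824) + 1288 = 72476 + 1288 = 73764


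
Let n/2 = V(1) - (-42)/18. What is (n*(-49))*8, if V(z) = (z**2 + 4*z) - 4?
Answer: -7840/3 ≈ -2613.3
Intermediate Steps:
V(z) = -4 + z**2 + 4*z
n = 20/3 (n = 2*((-4 + 1**2 + 4*1) - (-42)/18) = 2*((-4 + 1 + 4) - (-42)/18) = 2*(1 - 1*(-7/3)) = 2*(1 + 7/3) = 2*(10/3) = 20/3 ≈ 6.6667)
(n*(-49))*8 = ((20/3)*(-49))*8 = -980/3*8 = -7840/3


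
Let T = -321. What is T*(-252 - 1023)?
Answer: 409275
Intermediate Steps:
T*(-252 - 1023) = -321*(-252 - 1023) = -321*(-1275) = 409275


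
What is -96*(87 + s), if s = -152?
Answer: 6240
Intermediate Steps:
-96*(87 + s) = -96*(87 - 152) = -96*(-65) = 6240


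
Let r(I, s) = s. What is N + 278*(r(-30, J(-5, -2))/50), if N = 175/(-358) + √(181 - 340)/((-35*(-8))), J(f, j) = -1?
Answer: -54137/8950 + I*√159/280 ≈ -6.0488 + 0.045034*I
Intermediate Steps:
N = -175/358 + I*√159/280 (N = 175*(-1/358) + √(-159)/280 = -175/358 + (I*√159)*(1/280) = -175/358 + I*√159/280 ≈ -0.48883 + 0.045034*I)
N + 278*(r(-30, J(-5, -2))/50) = (-175/358 + I*√159/280) + 278*(-1/50) = (-175/358 + I*√159/280) - 139/25 = -54137/8950 + I*√159/280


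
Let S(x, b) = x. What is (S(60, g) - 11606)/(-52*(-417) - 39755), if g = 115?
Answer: 11546/18071 ≈ 0.63892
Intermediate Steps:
(S(60, g) - 11606)/(-52*(-417) - 39755) = (60 - 11606)/(-52*(-417) - 39755) = -11546/(21684 - 39755) = -11546/(-18071) = -11546*(-1/18071) = 11546/18071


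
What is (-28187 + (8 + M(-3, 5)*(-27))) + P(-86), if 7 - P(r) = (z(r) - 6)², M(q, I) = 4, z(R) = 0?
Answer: -28316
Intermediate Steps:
P(r) = -29 (P(r) = 7 - (0 - 6)² = 7 - 1*(-6)² = 7 - 1*36 = 7 - 36 = -29)
(-28187 + (8 + M(-3, 5)*(-27))) + P(-86) = (-28187 + (8 + 4*(-27))) - 29 = (-28187 + (8 - 108)) - 29 = (-28187 - 100) - 29 = -28287 - 29 = -28316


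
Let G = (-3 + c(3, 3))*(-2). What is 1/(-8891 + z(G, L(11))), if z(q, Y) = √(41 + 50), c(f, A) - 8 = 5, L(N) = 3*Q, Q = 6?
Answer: -8891/79049790 - √91/79049790 ≈ -0.00011259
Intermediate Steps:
L(N) = 18 (L(N) = 3*6 = 18)
c(f, A) = 13 (c(f, A) = 8 + 5 = 13)
G = -20 (G = (-3 + 13)*(-2) = 10*(-2) = -20)
z(q, Y) = √91
1/(-8891 + z(G, L(11))) = 1/(-8891 + √91)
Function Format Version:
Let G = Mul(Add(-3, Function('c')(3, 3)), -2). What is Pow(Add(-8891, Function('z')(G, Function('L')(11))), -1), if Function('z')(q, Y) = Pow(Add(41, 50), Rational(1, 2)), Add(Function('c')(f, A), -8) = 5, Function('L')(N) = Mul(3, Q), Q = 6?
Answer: Add(Rational(-8891, 79049790), Mul(Rational(-1, 79049790), Pow(91, Rational(1, 2)))) ≈ -0.00011259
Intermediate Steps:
Function('L')(N) = 18 (Function('L')(N) = Mul(3, 6) = 18)
Function('c')(f, A) = 13 (Function('c')(f, A) = Add(8, 5) = 13)
G = -20 (G = Mul(Add(-3, 13), -2) = Mul(10, -2) = -20)
Function('z')(q, Y) = Pow(91, Rational(1, 2))
Pow(Add(-8891, Function('z')(G, Function('L')(11))), -1) = Pow(Add(-8891, Pow(91, Rational(1, 2))), -1)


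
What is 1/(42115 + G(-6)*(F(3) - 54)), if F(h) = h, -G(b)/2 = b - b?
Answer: 1/42115 ≈ 2.3745e-5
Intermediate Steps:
G(b) = 0 (G(b) = -2*(b - b) = -2*0 = 0)
1/(42115 + G(-6)*(F(3) - 54)) = 1/(42115 + 0*(3 - 54)) = 1/(42115 + 0*(-51)) = 1/(42115 + 0) = 1/42115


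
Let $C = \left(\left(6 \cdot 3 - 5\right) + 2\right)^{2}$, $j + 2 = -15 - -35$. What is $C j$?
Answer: $4050$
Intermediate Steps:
$j = 18$ ($j = -2 - -20 = -2 + \left(-15 + 35\right) = -2 + 20 = 18$)
$C = 225$ ($C = \left(\left(18 - 5\right) + 2\right)^{2} = \left(13 + 2\right)^{2} = 15^{2} = 225$)
$C j = 225 \cdot 18 = 4050$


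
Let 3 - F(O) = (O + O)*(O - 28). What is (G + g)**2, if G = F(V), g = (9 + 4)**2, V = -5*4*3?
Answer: 107910544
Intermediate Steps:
V = -60 (V = -20*3 = -60)
F(O) = 3 - 2*O*(-28 + O) (F(O) = 3 - (O + O)*(O - 28) = 3 - 2*O*(-28 + O))
g = 169 (g = 13**2 = 169)
G = -10557 (G = 3 - 2*(-60)**2 + 56*(-60) = 3 - 2*3600 - 3360 = 3 - 7200 - 3360 = -10557)
(G + g)**2 = (-10557 + 169)**2 = (-10388)**2 = 107910544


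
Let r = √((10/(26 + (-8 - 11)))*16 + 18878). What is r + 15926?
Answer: 15926 + √926142/7 ≈ 16063.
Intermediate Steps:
r = √926142/7 (r = √((10/(26 - 19))*16 + 18878) = √((10/7)*16 + 18878) = √(160/7 + 18878) = √(132306/7) = √926142/7 ≈ 137.48)
r + 15926 = √926142/7 + 15926 = 15926 + √926142/7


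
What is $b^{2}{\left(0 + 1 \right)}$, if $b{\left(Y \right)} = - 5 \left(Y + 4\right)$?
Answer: $625$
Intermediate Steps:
$b{\left(Y \right)} = -20 - 5 Y$ ($b{\left(Y \right)} = - 5 \left(4 + Y\right) = -20 - 5 Y$)
$b^{2}{\left(0 + 1 \right)} = \left(-20 - 5 \left(0 + 1\right)\right)^{2} = \left(-20 - 5\right)^{2} = \left(-25\right)^{2} = 625$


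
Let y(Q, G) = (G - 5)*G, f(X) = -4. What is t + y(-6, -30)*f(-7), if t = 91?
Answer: -4109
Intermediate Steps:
y(Q, G) = G*(-5 + G) (y(Q, G) = (-5 + G)*G = G*(-5 + G))
t + y(-6, -30)*f(-7) = 91 - 30*(-5 - 30)*(-4) = 91 - 30*(-35)*(-4) = 91 + 1050*(-4) = 91 - 4200 = -4109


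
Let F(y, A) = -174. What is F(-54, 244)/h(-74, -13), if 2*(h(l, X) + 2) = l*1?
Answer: 58/13 ≈ 4.4615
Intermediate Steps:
h(l, X) = -2 + l/2 (h(l, X) = -2 + (l*1)/2 = -2 + l/2)
F(-54, 244)/h(-74, -13) = -174/(-2 + (½)*(-74)) = -174/(-2 - 37) = -174/(-39) = -174*(-1/39) = 58/13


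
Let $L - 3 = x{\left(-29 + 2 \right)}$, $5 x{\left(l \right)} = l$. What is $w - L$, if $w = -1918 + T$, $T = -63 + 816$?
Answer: $- \frac{5813}{5} \approx -1162.6$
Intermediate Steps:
$T = 753$
$x{\left(l \right)} = \frac{l}{5}$
$w = -1165$ ($w = -1918 + 753 = -1165$)
$L = - \frac{12}{5}$ ($L = 3 + \frac{-29 + 2}{5} = 3 + \frac{1}{5} \left(-27\right) = 3 - \frac{27}{5} = - \frac{12}{5} \approx -2.4$)
$w - L = -1165 - - \frac{12}{5} = -1165 + \frac{12}{5} = - \frac{5813}{5}$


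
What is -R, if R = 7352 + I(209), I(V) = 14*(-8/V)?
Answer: -1536456/209 ≈ -7351.5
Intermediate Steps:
I(V) = -112/V
R = 1536456/209 (R = 7352 - 112/209 = 1536456/209 ≈ 7351.5)
-R = -1*1536456/209 = -1536456/209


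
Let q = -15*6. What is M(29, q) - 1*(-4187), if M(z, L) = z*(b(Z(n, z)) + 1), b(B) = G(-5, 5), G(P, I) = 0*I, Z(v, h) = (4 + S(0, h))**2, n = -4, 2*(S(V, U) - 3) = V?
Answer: 4216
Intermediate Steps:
S(V, U) = 3 + V/2
Z(v, h) = 49 (Z(v, h) = (4 + (3 + (1/2)*0))**2 = (4 + (3 + 0))**2 = (4 + 3)**2 = 7**2 = 49)
q = -90
G(P, I) = 0
b(B) = 0
M(z, L) = z (M(z, L) = z*(0 + 1) = z*1 = z)
M(29, q) - 1*(-4187) = 29 - 1*(-4187) = 29 + 4187 = 4216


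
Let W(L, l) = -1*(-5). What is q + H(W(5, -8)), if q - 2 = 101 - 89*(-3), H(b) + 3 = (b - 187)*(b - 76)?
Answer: 13289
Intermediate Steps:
W(L, l) = 5
H(b) = -3 + (-187 + b)*(-76 + b) (H(b) = -3 + (b - 187)*(b - 76) = -3 + (-187 + b)*(-76 + b))
q = 370 (q = 2 + (101 - 89*(-3)) = 2 + (101 + 267) = 2 + 368 = 370)
q + H(W(5, -8)) = 370 + (14209 + 5² - 263*5) = 370 + (14209 + 25 - 1315) = 370 + 12919 = 13289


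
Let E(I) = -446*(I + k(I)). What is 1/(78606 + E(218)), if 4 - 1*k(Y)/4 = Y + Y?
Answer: 1/752066 ≈ 1.3297e-6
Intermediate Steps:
k(Y) = 16 - 8*Y (k(Y) = 16 - 4*(Y + Y) = 16 - 8*Y)
E(I) = -7136 + 3122*I (E(I) = -446*(I + (16 - 8*I)) = -446*(16 - 7*I) = -7136 + 3122*I)
1/(78606 + E(218)) = 1/(78606 + (-7136 + 3122*218)) = 1/(78606 + (-7136 + 680596)) = 1/(78606 + 673460) = 1/752066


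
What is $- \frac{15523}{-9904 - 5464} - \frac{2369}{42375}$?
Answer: $\frac{5498941}{5763000} \approx 0.95418$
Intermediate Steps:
$- \frac{15523}{-9904 - 5464} - \frac{2369}{42375} = - \frac{15523}{-15368} - \frac{2369}{42375} = \left(-15523\right) \left(- \frac{1}{15368}\right) - \frac{2369}{42375} = \frac{15523}{15368} - \frac{2369}{42375} = \frac{5498941}{5763000}$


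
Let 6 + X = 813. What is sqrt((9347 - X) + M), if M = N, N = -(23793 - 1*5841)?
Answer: 2*I*sqrt(2353) ≈ 97.016*I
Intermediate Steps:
N = -17952 (N = -(23793 - 5841) = -1*17952 = -17952)
M = -17952
X = 807 (X = -6 + 813 = 807)
sqrt((9347 - X) + M) = sqrt((9347 - 1*807) - 17952) = sqrt((9347 - 807) - 17952) = sqrt(8540 - 17952) = sqrt(-9412) = 2*I*sqrt(2353)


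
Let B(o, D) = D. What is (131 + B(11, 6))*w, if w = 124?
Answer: 16988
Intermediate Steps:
(131 + B(11, 6))*w = (131 + 6)*124 = 137*124 = 16988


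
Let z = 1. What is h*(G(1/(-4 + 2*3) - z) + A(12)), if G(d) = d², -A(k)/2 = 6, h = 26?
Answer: -611/2 ≈ -305.50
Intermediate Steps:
A(k) = -12 (A(k) = -2*6 = -12)
h*(G(1/(-4 + 2*3) - z) + A(12)) = 26*((1/(-4 + 2*3) - 1*1)² - 12) = 26*((1/(-4 + 6) - 1)² - 12) = 26*((1/2 - 1)² - 12) = 26*((½ - 1)² - 12) = 26*((-½)² - 12) = 26*(¼ - 12) = 26*(-47/4) = -611/2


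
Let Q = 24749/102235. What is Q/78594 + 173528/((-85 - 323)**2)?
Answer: 29048158193647/27865579722120 ≈ 1.0424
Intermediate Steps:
Q = 24749/102235 (Q = 24749*(1/102235) = 24749/102235 ≈ 0.24208)
Q/78594 + 173528/((-85 - 323)**2) = (24749/102235)/78594 + 173528/((-85 - 323)**2) = (24749/102235)*(1/78594) + 173528/((-408)**2) = 24749/8035057590 + 173528/166464 = 24749/8035057590 + 173528*(1/166464) = 24749/8035057590 + 21691/20808 = 29048158193647/27865579722120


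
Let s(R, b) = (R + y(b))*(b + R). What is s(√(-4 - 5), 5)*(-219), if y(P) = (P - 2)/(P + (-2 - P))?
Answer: 7227/2 - 4599*I/2 ≈ 3613.5 - 2299.5*I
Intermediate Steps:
y(P) = 1 - P/2 (y(P) = (-2 + P)/(-2) = (-2 + P)*(-½) = 1 - P/2)
s(R, b) = (R + b)*(1 + R - b/2) (s(R, b) = (R + (1 - b/2))*(b + R) = (1 + R - b/2)*(R + b) = (R + b)*(1 + R - b/2))
s(√(-4 - 5), 5)*(-219) = (√(-4 - 5) + 5 + (√(-4 - 5))² - ½*5² + (½)*√(-4 - 5)*5)*(-219) = (√(-9) + 5 + (√(-9))² - ½*25 + (½)*√(-9)*5)*(-219) = (3*I + 5 + (3*I)² - 25/2 + (½)*(3*I)*5)*(-219) = (3*I + 5 - 9 - 25/2 + 15*I/2)*(-219) = (-33/2 + 21*I/2)*(-219) = 7227/2 - 4599*I/2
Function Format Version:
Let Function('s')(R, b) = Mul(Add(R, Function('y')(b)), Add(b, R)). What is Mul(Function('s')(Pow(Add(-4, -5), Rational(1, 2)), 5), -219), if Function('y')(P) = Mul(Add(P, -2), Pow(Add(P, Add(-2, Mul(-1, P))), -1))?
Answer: Add(Rational(7227, 2), Mul(Rational(-4599, 2), I)) ≈ Add(3613.5, Mul(-2299.5, I))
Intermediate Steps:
Function('y')(P) = Add(1, Mul(Rational(-1, 2), P)) (Function('y')(P) = Mul(Add(-2, P), Pow(-2, -1)) = Mul(Add(-2, P), Rational(-1, 2)) = Add(1, Mul(Rational(-1, 2), P)))
Function('s')(R, b) = Mul(Add(R, b), Add(1, R, Mul(Rational(-1, 2), b))) (Function('s')(R, b) = Mul(Add(R, Add(1, Mul(Rational(-1, 2), b))), Add(b, R)) = Mul(Add(1, R, Mul(Rational(-1, 2), b)), Add(R, b)) = Mul(Add(R, b), Add(1, R, Mul(Rational(-1, 2), b))))
Mul(Function('s')(Pow(Add(-4, -5), Rational(1, 2)), 5), -219) = Mul(Add(Pow(Add(-4, -5), Rational(1, 2)), 5, Pow(Pow(Add(-4, -5), Rational(1, 2)), 2), Mul(Rational(-1, 2), Pow(5, 2)), Mul(Rational(1, 2), Pow(Add(-4, -5), Rational(1, 2)), 5)), -219) = Mul(Add(Pow(-9, Rational(1, 2)), 5, Pow(Pow(-9, Rational(1, 2)), 2), Mul(Rational(-1, 2), 25), Mul(Rational(1, 2), Pow(-9, Rational(1, 2)), 5)), -219) = Mul(Add(Mul(3, I), 5, Pow(Mul(3, I), 2), Rational(-25, 2), Mul(Rational(1, 2), Mul(3, I), 5)), -219) = Mul(Add(Mul(3, I), 5, -9, Rational(-25, 2), Mul(Rational(15, 2), I)), -219) = Mul(Add(Rational(-33, 2), Mul(Rational(21, 2), I)), -219) = Add(Rational(7227, 2), Mul(Rational(-4599, 2), I))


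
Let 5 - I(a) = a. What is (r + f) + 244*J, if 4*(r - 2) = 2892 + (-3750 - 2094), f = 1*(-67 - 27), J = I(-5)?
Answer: 1610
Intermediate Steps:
I(a) = 5 - a
J = 10 (J = 5 - 1*(-5) = 5 + 5 = 10)
f = -94 (f = 1*(-94) = -94)
r = -736 (r = 2 + (2892 + (-3750 - 2094))/4 = 2 + (2892 - 5844)/4 = 2 + (¼)*(-2952) = 2 - 738 = -736)
(r + f) + 244*J = (-736 - 94) + 244*10 = -830 + 2440 = 1610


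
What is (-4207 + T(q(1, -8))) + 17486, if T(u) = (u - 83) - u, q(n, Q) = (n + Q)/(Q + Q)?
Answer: 13196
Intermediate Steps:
q(n, Q) = (Q + n)/(2*Q) (q(n, Q) = (Q + n)/((2*Q)) = (Q + n)*(1/(2*Q)) = (Q + n)/(2*Q))
T(u) = -83 (T(u) = (-83 + u) - u = -83)
(-4207 + T(q(1, -8))) + 17486 = (-4207 - 83) + 17486 = -4290 + 17486 = 13196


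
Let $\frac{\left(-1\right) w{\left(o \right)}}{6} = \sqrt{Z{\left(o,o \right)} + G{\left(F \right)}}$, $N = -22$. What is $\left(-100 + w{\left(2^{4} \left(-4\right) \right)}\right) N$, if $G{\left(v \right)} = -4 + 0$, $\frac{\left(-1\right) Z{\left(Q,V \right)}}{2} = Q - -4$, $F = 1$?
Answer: $2200 + 264 \sqrt{29} \approx 3621.7$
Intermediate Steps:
$Z{\left(Q,V \right)} = -8 - 2 Q$ ($Z{\left(Q,V \right)} = - 2 \left(Q - -4\right) = - 2 \left(Q + 4\right) = - 2 \left(4 + Q\right) = -8 - 2 Q$)
$G{\left(v \right)} = -4$
$w{\left(o \right)} = - 6 \sqrt{-12 - 2 o}$ ($w{\left(o \right)} = - 6 \sqrt{\left(-8 - 2 o\right) - 4} = - 6 \sqrt{-12 - 2 o}$)
$\left(-100 + w{\left(2^{4} \left(-4\right) \right)}\right) N = \left(-100 - 6 \sqrt{-12 - 2 \cdot 2^{4} \left(-4\right)}\right) \left(-22\right) = \left(-100 - 6 \sqrt{-12 - 2 \cdot 16 \left(-4\right)}\right) \left(-22\right) = \left(-100 - 6 \sqrt{-12 - -128}\right) \left(-22\right) = \left(-100 - 6 \sqrt{-12 + 128}\right) \left(-22\right) = \left(-100 - 6 \sqrt{116}\right) \left(-22\right) = \left(-100 - 6 \cdot 2 \sqrt{29}\right) \left(-22\right) = \left(-100 - 12 \sqrt{29}\right) \left(-22\right) = 2200 + 264 \sqrt{29}$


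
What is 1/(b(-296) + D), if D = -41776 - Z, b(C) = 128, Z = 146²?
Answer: -1/62964 ≈ -1.5882e-5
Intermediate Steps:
Z = 21316
D = -63092 (D = -41776 - 1*21316 = -41776 - 21316 = -63092)
1/(b(-296) + D) = 1/(128 - 63092) = 1/(-62964) = -1/62964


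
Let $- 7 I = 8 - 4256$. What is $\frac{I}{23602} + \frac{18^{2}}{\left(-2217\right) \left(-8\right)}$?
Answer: $\frac{5369661}{122093146} \approx 0.04398$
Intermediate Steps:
$I = \frac{4248}{7}$ ($I = - \frac{8 - 4256}{7} = \left(- \frac{1}{7}\right) \left(-4248\right) = \frac{4248}{7} \approx 606.86$)
$\frac{I}{23602} + \frac{18^{2}}{\left(-2217\right) \left(-8\right)} = \frac{4248}{7 \cdot 23602} + \frac{18^{2}}{\left(-2217\right) \left(-8\right)} = \frac{4248}{7} \cdot \frac{1}{23602} + \frac{324}{17736} = \frac{2124}{82607} + 324 \cdot \frac{1}{17736} = \frac{2124}{82607} + \frac{27}{1478} = \frac{5369661}{122093146}$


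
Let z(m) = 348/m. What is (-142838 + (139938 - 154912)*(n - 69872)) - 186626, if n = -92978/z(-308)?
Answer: -16207201876/87 ≈ -1.8629e+8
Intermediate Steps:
n = 7159306/87 (n = -92978/(348/(-308)) = -92978/(348*(-1/308)) = -92978/(-87/77) = -92978*(-77/87) = 7159306/87 ≈ 82291.)
(-142838 + (139938 - 154912)*(n - 69872)) - 186626 = (-142838 + (139938 - 154912)*(7159306/87 - 69872)) - 186626 = (-142838 - 14974*1080442/87) - 186626 = (-142838 - 16178538508/87) - 186626 = -16190965414/87 - 186626 = -16207201876/87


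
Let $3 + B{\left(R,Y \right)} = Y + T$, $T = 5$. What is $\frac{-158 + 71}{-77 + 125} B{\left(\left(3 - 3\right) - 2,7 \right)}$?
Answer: $- \frac{261}{16} \approx -16.313$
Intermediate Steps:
$B{\left(R,Y \right)} = 2 + Y$ ($B{\left(R,Y \right)} = -3 + \left(Y + 5\right) = -3 + \left(5 + Y\right) = 2 + Y$)
$\frac{-158 + 71}{-77 + 125} B{\left(\left(3 - 3\right) - 2,7 \right)} = \frac{-158 + 71}{-77 + 125} \left(2 + 7\right) = - \frac{87}{48} \cdot 9 = \left(-87\right) \frac{1}{48} \cdot 9 = \left(- \frac{29}{16}\right) 9 = - \frac{261}{16}$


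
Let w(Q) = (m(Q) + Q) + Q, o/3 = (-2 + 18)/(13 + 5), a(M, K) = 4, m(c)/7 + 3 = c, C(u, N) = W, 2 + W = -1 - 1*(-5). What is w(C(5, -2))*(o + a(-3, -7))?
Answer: -20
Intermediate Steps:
W = 2 (W = -2 + (-1 - 1*(-5)) = -2 + (-1 + 5) = -2 + 4 = 2)
C(u, N) = 2
m(c) = -21 + 7*c
o = 8/3 (o = 3*((-2 + 18)/(13 + 5)) = 3*(16/18) = 3*(16*(1/18)) = 3*(8/9) = 8/3 ≈ 2.6667)
w(Q) = -21 + 9*Q (w(Q) = ((-21 + 7*Q) + Q) + Q = (-21 + 8*Q) + Q = -21 + 9*Q)
w(C(5, -2))*(o + a(-3, -7)) = (-21 + 9*2)*(8/3 + 4) = (-21 + 18)*(20/3) = -3*20/3 = -20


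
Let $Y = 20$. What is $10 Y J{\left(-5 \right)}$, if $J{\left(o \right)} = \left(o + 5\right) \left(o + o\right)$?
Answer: $0$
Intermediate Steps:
$J{\left(o \right)} = 2 o \left(5 + o\right)$ ($J{\left(o \right)} = \left(5 + o\right) 2 o = 2 o \left(5 + o\right)$)
$10 Y J{\left(-5 \right)} = 10 \cdot 20 \cdot 2 \left(-5\right) \left(5 - 5\right) = 200 \cdot 2 \left(-5\right) 0 = 200 \cdot 0 = 0$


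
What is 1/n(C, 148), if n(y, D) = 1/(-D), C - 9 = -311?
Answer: -148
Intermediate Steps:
C = -302 (C = 9 - 311 = -302)
n(y, D) = -1/D
1/n(C, 148) = 1/(-1/148) = -148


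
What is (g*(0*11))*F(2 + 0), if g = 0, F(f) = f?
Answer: 0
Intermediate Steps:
(g*(0*11))*F(2 + 0) = (0*(0*11))*(2 + 0) = (0*0)*2 = 0*2 = 0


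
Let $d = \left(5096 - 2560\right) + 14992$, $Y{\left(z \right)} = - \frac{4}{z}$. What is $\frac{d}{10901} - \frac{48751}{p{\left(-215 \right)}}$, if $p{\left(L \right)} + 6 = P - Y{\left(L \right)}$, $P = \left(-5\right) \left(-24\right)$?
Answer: $- \frac{113828908797}{267139906} \approx -426.1$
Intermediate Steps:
$d = 17528$ ($d = 2536 + 14992 = 17528$)
$P = 120$
$p{\left(L \right)} = 114 + \frac{4}{L}$ ($p{\left(L \right)} = -6 + \left(120 - - \frac{4}{L}\right) = -6 + \left(120 + \frac{4}{L}\right) = 114 + \frac{4}{L}$)
$\frac{d}{10901} - \frac{48751}{p{\left(-215 \right)}} = \frac{17528}{10901} - \frac{48751}{114 + \frac{4}{-215}} = 17528 \cdot \frac{1}{10901} - \frac{48751}{114 + 4 \left(- \frac{1}{215}\right)} = \frac{17528}{10901} - \frac{48751}{114 - \frac{4}{215}} = \frac{17528}{10901} - \frac{48751}{\frac{24506}{215}} = \frac{17528}{10901} - \frac{10481465}{24506} = - \frac{113828908797}{267139906}$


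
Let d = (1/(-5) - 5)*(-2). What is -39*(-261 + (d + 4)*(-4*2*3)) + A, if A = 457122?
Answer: 2403897/5 ≈ 4.8078e+5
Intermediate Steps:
d = 52/5 (d = (-⅕ - 5)*(-2) = -26/5*(-2) = 52/5 ≈ 10.400)
-39*(-261 + (d + 4)*(-4*2*3)) + A = -39*(-261 + (52/5 + 4)*(-4*2*3)) + 457122 = -39*(-261 + 72*(-8*3)/5) + 457122 = -39*(-261 + (72/5)*(-24)) + 457122 = -39*(-261 - 1728/5) + 457122 = -39*(-3033/5) + 457122 = 118287/5 + 457122 = 2403897/5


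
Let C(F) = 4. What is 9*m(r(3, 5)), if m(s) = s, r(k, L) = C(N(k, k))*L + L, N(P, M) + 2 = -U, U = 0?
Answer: 225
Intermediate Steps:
N(P, M) = -2 (N(P, M) = -2 - 1*0 = -2 + 0 = -2)
r(k, L) = 5*L (r(k, L) = 4*L + L = 5*L)
9*m(r(3, 5)) = 9*(5*5) = 9*25 = 225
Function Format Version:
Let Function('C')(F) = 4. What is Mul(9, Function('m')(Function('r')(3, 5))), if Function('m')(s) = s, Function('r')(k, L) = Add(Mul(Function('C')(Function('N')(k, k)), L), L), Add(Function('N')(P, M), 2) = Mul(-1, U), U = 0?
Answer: 225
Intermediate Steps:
Function('N')(P, M) = -2 (Function('N')(P, M) = Add(-2, Mul(-1, 0)) = Add(-2, 0) = -2)
Function('r')(k, L) = Mul(5, L) (Function('r')(k, L) = Add(Mul(4, L), L) = Mul(5, L))
Mul(9, Function('m')(Function('r')(3, 5))) = Mul(9, Mul(5, 5)) = Mul(9, 25) = 225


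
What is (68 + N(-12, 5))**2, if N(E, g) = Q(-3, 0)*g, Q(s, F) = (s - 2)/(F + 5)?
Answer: 3969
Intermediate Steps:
Q(s, F) = (-2 + s)/(5 + F)
N(E, g) = -g (N(E, g) = ((-2 - 3)/(5 + 0))*g = (-5/5)*g = ((1/5)*(-5))*g = -g)
(68 + N(-12, 5))**2 = (68 - 1*5)**2 = (68 - 5)**2 = 63**2 = 3969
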